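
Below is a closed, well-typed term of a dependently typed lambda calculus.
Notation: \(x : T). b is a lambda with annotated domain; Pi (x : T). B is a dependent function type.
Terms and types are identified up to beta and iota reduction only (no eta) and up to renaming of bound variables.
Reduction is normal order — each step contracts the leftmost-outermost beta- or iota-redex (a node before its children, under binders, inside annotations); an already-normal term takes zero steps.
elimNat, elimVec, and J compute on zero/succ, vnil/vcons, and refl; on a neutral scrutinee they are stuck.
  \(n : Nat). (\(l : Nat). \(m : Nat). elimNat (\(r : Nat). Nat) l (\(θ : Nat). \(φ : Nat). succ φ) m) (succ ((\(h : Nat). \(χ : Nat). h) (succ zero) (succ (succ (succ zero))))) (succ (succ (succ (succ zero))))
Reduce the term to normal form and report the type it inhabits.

normal form:
  \(n : Nat). succ (succ (succ (succ (succ (succ zero)))))
inferred type:
  Pi (n : Nat). Nat
observation: reduction starts at a beta-redex, and 17 normal-order steps reach the normal form.


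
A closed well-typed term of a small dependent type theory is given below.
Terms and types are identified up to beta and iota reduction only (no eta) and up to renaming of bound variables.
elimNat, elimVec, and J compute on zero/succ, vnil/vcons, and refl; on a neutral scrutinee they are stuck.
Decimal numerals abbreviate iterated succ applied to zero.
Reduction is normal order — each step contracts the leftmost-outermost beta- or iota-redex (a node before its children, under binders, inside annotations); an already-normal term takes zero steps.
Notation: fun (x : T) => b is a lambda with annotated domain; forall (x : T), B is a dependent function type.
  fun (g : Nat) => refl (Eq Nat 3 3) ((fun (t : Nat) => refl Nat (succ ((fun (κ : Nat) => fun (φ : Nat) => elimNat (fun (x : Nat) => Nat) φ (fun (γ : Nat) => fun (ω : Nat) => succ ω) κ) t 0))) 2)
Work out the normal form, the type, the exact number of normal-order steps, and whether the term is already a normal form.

resulting normal form:
  fun (g : Nat) => refl (Eq Nat 3 3) (refl Nat 3)
the term's type:
  forall (g : Nat), Eq (Eq Nat 3 3) (refl Nat 3) (refl Nat 3)
normal-order step count: 10
started in normal form: no
first contracted redex: a beta-redex


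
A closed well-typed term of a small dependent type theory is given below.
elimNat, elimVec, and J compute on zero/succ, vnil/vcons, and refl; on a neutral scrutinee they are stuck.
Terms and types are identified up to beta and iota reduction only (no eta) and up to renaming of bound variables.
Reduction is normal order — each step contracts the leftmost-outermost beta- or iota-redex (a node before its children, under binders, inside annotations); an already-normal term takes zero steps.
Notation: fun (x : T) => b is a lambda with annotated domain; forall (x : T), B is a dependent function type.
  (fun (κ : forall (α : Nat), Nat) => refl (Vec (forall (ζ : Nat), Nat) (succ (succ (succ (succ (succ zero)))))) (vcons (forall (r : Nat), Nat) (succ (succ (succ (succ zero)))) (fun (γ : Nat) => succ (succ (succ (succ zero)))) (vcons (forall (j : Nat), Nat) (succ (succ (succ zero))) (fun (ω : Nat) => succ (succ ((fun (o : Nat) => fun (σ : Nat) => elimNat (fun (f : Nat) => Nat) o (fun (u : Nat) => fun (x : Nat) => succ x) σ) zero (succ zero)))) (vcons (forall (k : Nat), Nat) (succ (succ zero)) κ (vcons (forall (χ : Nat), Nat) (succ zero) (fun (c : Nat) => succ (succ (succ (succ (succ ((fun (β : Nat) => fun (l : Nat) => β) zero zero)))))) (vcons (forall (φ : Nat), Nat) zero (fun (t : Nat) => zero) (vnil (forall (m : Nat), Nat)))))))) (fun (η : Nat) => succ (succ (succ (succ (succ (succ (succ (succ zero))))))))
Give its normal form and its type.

resulting normal form:
  refl (Vec (forall (κ : Nat), Nat) (succ (succ (succ (succ (succ zero)))))) (vcons (forall (α : Nat), Nat) (succ (succ (succ (succ zero)))) (fun (ζ : Nat) => succ (succ (succ (succ zero)))) (vcons (forall (r : Nat), Nat) (succ (succ (succ zero))) (fun (γ : Nat) => succ (succ (succ zero))) (vcons (forall (j : Nat), Nat) (succ (succ zero)) (fun (ω : Nat) => succ (succ (succ (succ (succ (succ (succ (succ zero)))))))) (vcons (forall (o : Nat), Nat) (succ zero) (fun (σ : Nat) => succ (succ (succ (succ (succ zero))))) (vcons (forall (f : Nat), Nat) zero (fun (u : Nat) => zero) (vnil (forall (x : Nat), Nat)))))))
inferred type:
  Eq (Vec (forall (κ : Nat), Nat) (succ (succ (succ (succ (succ zero)))))) (vcons (forall (α : Nat), Nat) (succ (succ (succ (succ zero)))) (fun (ζ : Nat) => succ (succ (succ (succ zero)))) (vcons (forall (r : Nat), Nat) (succ (succ (succ zero))) (fun (γ : Nat) => succ (succ (succ zero))) (vcons (forall (j : Nat), Nat) (succ (succ zero)) (fun (ω : Nat) => succ (succ (succ (succ (succ (succ (succ (succ zero)))))))) (vcons (forall (o : Nat), Nat) (succ zero) (fun (σ : Nat) => succ (succ (succ (succ (succ zero))))) (vcons (forall (f : Nat), Nat) zero (fun (u : Nat) => zero) (vnil (forall (x : Nat), Nat))))))) (vcons (forall (k : Nat), Nat) (succ (succ (succ (succ zero)))) (fun (χ : Nat) => succ (succ (succ (succ zero)))) (vcons (forall (c : Nat), Nat) (succ (succ (succ zero))) (fun (β : Nat) => succ (succ (succ zero))) (vcons (forall (l : Nat), Nat) (succ (succ zero)) (fun (φ : Nat) => succ (succ (succ (succ (succ (succ (succ (succ zero)))))))) (vcons (forall (t : Nat), Nat) (succ zero) (fun (m : Nat) => succ (succ (succ (succ (succ zero))))) (vcons (forall (η : Nat), Nat) zero (fun (y : Nat) => zero) (vnil (forall (ξ : Nat), Nat)))))))


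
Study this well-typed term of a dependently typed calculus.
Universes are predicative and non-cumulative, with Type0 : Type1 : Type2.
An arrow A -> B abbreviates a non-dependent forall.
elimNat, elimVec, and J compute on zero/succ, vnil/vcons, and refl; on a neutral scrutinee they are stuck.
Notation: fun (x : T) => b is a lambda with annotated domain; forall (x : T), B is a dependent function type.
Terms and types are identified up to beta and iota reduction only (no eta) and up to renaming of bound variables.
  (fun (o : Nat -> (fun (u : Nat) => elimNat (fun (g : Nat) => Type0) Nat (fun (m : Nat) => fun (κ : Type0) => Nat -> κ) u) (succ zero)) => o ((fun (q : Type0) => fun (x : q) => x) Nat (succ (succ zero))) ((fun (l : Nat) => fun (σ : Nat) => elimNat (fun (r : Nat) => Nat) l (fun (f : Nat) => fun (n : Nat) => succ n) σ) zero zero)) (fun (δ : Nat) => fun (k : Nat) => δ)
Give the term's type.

inferred type:
  Nat


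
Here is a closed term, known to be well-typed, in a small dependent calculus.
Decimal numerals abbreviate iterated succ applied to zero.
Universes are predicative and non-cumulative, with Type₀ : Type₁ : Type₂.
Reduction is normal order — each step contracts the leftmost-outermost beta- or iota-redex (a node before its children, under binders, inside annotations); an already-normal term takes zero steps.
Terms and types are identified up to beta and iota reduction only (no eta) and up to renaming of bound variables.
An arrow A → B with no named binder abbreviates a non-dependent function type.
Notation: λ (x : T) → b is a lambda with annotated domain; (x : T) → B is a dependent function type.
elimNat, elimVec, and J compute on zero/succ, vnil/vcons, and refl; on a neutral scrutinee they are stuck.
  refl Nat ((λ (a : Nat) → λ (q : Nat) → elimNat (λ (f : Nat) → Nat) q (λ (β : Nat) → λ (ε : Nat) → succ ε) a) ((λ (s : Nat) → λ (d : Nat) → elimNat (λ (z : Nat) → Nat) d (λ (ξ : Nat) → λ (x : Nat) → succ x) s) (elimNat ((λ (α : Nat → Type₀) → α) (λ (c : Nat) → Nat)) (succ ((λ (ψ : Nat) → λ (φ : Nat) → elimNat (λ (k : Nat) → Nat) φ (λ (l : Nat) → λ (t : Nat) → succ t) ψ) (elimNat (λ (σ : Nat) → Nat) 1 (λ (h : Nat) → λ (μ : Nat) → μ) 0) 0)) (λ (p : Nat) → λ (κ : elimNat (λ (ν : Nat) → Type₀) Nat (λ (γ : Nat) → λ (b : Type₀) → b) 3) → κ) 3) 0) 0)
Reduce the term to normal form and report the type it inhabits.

resulting normal form:
  refl Nat 2
inferred type:
  Eq Nat 2 2
observation: the leftmost-outermost redex is a beta-redex, and normalization takes 35 steps.


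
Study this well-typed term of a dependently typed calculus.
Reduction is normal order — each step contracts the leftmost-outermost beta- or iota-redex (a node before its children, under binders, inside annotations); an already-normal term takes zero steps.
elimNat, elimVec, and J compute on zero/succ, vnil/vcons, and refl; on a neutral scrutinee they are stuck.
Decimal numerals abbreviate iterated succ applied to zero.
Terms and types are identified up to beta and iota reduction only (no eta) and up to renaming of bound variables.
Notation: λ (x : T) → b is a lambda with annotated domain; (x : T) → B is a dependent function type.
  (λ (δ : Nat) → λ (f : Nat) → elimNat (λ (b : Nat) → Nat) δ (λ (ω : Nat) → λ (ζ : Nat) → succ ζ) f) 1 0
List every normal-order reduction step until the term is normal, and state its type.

normal-order reduction:
  (λ (δ : Nat) → λ (f : Nat) → elimNat (λ (b : Nat) → Nat) δ (λ (ω : Nat) → λ (ζ : Nat) → succ ζ) f) 1 0
  ~> (λ (δ : Nat) → elimNat (λ (f : Nat) → Nat) 1 (λ (b : Nat) → λ (ω : Nat) → succ ω) δ) 0
  ~> elimNat (λ (δ : Nat) → Nat) 1 (λ (f : Nat) → λ (b : Nat) → succ b) 0
  ~> 1
type:
  Nat


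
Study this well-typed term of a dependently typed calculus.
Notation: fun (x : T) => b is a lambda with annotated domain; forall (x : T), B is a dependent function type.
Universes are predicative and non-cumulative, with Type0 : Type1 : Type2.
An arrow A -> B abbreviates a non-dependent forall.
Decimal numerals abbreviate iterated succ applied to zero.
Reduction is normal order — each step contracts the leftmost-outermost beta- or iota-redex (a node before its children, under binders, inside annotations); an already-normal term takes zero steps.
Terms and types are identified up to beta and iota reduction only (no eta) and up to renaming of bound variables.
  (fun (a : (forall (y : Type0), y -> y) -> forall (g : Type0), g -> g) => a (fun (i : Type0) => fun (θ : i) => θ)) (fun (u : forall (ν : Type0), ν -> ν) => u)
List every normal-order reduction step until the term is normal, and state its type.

normal-order reduction sequence:
  (fun (a : (forall (y : Type0), y -> y) -> forall (g : Type0), g -> g) => a (fun (i : Type0) => fun (θ : i) => θ)) (fun (u : forall (ν : Type0), ν -> ν) => u)
  ~> (fun (a : forall (y : Type0), y -> y) => a) (fun (g : Type0) => fun (i : g) => i)
  ~> fun (a : Type0) => fun (y : a) => y
type:
  forall (a : Type0), a -> a


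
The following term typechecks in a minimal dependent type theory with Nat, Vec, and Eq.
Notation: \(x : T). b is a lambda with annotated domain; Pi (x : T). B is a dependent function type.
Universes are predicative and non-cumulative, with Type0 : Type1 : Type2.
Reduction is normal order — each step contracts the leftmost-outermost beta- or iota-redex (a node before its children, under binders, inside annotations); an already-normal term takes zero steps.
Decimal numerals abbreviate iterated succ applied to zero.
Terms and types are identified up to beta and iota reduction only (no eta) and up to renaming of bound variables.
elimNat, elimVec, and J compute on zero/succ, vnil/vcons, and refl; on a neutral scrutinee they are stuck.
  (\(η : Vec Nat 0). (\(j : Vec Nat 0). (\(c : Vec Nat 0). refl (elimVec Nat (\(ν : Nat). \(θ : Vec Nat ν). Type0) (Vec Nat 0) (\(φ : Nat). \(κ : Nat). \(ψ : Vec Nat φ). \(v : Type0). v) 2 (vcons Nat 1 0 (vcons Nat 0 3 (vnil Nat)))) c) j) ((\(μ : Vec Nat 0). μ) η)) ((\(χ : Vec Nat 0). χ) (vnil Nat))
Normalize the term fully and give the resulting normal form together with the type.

resulting normal form:
  refl (Vec Nat 0) (vnil Nat)
inferred type:
  Eq (Vec Nat 0) (vnil Nat) (vnil Nat)


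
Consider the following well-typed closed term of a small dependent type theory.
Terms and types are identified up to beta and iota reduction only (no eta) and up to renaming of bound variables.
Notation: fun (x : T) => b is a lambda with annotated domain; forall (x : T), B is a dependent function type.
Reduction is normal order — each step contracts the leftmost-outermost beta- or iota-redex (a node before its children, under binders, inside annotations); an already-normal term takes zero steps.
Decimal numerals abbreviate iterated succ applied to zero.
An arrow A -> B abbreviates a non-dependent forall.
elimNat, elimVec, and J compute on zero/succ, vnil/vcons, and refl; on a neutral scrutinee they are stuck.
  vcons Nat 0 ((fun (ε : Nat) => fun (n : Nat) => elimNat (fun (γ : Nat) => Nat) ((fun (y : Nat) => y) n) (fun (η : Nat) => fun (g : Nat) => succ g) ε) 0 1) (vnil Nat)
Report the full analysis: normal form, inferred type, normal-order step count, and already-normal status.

normal form:
  vcons Nat 0 1 (vnil Nat)
inferred type:
  Vec Nat 1
steps to reach normal form (normal order): 4
started in normal form: no
first contracted redex: a beta-redex


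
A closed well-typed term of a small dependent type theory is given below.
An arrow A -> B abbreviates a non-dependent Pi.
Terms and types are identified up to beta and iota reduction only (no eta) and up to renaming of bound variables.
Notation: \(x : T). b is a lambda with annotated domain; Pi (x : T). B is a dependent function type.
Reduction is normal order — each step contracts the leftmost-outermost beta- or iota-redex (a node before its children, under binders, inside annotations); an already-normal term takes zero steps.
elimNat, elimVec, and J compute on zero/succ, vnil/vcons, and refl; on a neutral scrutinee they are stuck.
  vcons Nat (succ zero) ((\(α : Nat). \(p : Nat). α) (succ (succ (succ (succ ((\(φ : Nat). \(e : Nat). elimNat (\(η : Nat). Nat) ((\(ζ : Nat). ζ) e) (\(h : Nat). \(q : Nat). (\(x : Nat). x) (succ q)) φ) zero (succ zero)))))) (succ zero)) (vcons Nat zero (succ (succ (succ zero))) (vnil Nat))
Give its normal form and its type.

normal form:
  vcons Nat (succ zero) (succ (succ (succ (succ (succ zero))))) (vcons Nat zero (succ (succ (succ zero))) (vnil Nat))
inferred type:
  Vec Nat (succ (succ zero))
observation: the term reaches its normal form after 6 normal-order steps.


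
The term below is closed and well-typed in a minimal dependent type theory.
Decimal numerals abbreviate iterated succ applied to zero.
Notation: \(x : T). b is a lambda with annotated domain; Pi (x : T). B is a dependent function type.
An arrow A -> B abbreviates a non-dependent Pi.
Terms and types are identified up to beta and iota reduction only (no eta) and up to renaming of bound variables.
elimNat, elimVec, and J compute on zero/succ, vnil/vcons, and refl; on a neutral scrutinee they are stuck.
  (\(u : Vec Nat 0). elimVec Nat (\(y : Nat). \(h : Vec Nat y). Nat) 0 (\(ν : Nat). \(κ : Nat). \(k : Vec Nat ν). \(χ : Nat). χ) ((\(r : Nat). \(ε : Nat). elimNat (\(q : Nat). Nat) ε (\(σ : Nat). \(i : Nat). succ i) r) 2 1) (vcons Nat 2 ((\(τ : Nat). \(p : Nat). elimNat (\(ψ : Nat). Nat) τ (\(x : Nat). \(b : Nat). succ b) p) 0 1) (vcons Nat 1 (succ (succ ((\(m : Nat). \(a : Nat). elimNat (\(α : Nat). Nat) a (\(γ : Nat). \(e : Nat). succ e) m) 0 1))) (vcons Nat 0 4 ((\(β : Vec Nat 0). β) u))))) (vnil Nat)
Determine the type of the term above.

the term's type:
  Nat


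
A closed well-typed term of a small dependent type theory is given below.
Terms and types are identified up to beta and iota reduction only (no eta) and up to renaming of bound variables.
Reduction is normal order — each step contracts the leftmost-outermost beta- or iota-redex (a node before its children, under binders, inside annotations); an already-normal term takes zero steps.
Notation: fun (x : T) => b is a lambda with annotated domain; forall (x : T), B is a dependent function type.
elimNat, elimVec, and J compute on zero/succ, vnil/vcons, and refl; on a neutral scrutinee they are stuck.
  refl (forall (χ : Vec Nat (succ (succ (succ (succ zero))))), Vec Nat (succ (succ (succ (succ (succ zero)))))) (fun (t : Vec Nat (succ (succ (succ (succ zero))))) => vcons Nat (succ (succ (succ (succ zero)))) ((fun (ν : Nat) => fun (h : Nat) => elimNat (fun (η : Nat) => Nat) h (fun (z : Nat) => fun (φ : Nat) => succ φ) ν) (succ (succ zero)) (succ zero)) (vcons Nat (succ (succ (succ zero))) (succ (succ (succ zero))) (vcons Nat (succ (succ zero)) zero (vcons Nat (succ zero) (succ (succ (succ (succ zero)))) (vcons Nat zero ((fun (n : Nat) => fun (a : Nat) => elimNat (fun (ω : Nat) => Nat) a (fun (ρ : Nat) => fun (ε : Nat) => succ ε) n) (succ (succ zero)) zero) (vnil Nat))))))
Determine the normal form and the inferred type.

reduced normal form:
  refl (forall (χ : Vec Nat (succ (succ (succ (succ zero))))), Vec Nat (succ (succ (succ (succ (succ zero)))))) (fun (t : Vec Nat (succ (succ (succ (succ zero))))) => vcons Nat (succ (succ (succ (succ zero)))) (succ (succ (succ zero))) (vcons Nat (succ (succ (succ zero))) (succ (succ (succ zero))) (vcons Nat (succ (succ zero)) zero (vcons Nat (succ zero) (succ (succ (succ (succ zero)))) (vcons Nat zero (succ (succ zero)) (vnil Nat))))))
type:
  Eq (forall (χ : Vec Nat (succ (succ (succ (succ zero))))), Vec Nat (succ (succ (succ (succ (succ zero)))))) (fun (t : Vec Nat (succ (succ (succ (succ zero))))) => vcons Nat (succ (succ (succ (succ zero)))) (succ (succ (succ zero))) (vcons Nat (succ (succ (succ zero))) (succ (succ (succ zero))) (vcons Nat (succ (succ zero)) zero (vcons Nat (succ zero) (succ (succ (succ (succ zero)))) (vcons Nat zero (succ (succ zero)) (vnil Nat)))))) (fun (ν : Vec Nat (succ (succ (succ (succ zero))))) => vcons Nat (succ (succ (succ (succ zero)))) (succ (succ (succ zero))) (vcons Nat (succ (succ (succ zero))) (succ (succ (succ zero))) (vcons Nat (succ (succ zero)) zero (vcons Nat (succ zero) (succ (succ (succ (succ zero)))) (vcons Nat zero (succ (succ zero)) (vnil Nat))))))
observation: 18 normal-order steps separate the term from its normal form.


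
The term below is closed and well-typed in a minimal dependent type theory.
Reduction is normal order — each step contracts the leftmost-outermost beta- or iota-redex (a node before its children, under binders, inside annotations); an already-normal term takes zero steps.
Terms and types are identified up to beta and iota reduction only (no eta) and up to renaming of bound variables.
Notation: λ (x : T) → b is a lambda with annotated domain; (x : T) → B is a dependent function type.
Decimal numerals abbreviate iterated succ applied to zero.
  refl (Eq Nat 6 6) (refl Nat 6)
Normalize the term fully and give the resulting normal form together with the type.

resulting normal form:
  refl (Eq Nat 6 6) (refl Nat 6)
inferred type:
  Eq (Eq Nat 6 6) (refl Nat 6) (refl Nat 6)
observation: no redex remains anywhere in the term; it is its own normal form.


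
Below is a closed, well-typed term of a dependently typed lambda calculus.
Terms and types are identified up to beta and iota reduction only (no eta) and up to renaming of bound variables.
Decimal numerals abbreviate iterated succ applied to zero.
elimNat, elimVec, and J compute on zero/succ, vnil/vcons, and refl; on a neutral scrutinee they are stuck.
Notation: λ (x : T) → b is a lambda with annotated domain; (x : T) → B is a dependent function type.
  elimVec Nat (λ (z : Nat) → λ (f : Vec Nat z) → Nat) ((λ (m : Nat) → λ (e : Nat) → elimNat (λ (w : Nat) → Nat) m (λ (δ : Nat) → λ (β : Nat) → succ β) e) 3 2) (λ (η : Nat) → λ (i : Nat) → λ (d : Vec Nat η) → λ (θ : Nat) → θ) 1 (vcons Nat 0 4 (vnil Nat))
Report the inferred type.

inferred type:
  Nat


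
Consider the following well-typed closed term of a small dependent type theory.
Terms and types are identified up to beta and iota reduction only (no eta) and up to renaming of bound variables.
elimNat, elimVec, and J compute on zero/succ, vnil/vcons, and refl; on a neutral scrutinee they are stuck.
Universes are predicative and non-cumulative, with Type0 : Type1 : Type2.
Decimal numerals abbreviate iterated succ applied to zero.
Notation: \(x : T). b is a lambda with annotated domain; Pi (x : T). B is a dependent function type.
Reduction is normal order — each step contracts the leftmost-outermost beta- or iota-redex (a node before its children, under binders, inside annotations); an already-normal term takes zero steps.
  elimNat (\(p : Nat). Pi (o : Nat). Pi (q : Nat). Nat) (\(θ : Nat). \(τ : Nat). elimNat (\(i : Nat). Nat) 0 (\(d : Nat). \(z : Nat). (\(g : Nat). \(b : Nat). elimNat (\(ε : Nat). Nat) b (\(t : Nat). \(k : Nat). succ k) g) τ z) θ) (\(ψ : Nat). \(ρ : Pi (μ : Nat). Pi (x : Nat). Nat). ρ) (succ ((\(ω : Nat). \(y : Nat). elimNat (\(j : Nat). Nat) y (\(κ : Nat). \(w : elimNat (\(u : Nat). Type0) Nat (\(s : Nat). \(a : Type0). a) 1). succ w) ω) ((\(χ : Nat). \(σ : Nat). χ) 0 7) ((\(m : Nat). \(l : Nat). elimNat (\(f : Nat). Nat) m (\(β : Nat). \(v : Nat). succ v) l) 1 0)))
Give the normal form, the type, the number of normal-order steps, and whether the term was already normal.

normal form:
  \(p : Nat). \(o : Nat). elimNat (\(q : Nat). Nat) 0 (\(θ : Nat). \(τ : Nat). elimNat (\(i : Nat). Nat) τ (\(d : Nat). \(z : Nat). succ z) o) p
the term's type:
  Pi (p : Nat). Pi (o : Nat). Nat
reduction steps (normal order): 21
started in normal form: no
first redex: an elimNat iota-redex


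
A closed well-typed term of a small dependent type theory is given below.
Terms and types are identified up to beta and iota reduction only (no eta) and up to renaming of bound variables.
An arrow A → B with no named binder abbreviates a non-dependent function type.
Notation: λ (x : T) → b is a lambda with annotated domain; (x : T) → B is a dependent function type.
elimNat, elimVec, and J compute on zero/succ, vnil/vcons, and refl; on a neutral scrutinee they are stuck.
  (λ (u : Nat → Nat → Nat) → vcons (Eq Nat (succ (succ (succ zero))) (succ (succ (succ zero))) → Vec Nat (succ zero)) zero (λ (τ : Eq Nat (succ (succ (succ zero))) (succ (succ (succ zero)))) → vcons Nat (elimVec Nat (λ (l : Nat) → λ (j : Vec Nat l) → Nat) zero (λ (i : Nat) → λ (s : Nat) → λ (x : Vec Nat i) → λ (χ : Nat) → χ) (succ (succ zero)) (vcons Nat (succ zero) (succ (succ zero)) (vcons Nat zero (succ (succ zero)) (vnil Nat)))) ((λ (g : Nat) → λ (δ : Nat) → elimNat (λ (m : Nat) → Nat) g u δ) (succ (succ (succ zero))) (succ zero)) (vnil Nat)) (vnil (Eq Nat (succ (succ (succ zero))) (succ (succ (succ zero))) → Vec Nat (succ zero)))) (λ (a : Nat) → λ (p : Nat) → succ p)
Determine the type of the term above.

the term's type:
  Vec (Eq Nat (succ (succ (succ zero))) (succ (succ (succ zero))) → Vec Nat (succ zero)) (succ zero)


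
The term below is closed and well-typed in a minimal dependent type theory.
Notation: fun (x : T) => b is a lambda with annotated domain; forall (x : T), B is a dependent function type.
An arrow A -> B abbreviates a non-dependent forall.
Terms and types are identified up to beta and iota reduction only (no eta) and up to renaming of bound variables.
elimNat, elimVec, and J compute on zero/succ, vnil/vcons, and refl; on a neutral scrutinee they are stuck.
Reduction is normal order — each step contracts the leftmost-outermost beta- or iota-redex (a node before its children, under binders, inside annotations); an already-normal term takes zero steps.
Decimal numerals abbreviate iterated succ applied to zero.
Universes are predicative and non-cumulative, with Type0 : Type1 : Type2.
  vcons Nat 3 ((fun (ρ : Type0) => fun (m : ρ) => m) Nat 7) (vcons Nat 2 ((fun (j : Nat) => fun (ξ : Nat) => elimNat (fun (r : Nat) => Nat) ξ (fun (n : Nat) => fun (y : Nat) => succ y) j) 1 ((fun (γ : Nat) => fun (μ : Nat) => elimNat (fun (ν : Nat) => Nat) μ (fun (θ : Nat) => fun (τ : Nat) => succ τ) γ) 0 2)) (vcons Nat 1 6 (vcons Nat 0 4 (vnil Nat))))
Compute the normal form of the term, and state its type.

reduced normal form:
  vcons Nat 3 7 (vcons Nat 2 3 (vcons Nat 1 6 (vcons Nat 0 4 (vnil Nat))))
the term's type:
  Vec Nat 4


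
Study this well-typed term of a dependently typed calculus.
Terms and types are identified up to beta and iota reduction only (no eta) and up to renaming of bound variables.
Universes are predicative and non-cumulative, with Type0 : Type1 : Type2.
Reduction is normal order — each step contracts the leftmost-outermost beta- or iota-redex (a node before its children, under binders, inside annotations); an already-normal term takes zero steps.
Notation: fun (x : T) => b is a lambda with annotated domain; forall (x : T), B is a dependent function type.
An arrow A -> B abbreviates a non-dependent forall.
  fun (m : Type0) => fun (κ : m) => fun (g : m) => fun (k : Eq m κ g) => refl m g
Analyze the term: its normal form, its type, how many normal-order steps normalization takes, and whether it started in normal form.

resulting normal form:
  fun (m : Type0) => fun (κ : m) => fun (g : m) => fun (k : Eq m κ g) => refl m g
type:
  forall (m : Type0), forall (κ : m), forall (g : m), Eq m κ g -> Eq m g g
steps to reach normal form (normal order): 0
started in normal form: yes


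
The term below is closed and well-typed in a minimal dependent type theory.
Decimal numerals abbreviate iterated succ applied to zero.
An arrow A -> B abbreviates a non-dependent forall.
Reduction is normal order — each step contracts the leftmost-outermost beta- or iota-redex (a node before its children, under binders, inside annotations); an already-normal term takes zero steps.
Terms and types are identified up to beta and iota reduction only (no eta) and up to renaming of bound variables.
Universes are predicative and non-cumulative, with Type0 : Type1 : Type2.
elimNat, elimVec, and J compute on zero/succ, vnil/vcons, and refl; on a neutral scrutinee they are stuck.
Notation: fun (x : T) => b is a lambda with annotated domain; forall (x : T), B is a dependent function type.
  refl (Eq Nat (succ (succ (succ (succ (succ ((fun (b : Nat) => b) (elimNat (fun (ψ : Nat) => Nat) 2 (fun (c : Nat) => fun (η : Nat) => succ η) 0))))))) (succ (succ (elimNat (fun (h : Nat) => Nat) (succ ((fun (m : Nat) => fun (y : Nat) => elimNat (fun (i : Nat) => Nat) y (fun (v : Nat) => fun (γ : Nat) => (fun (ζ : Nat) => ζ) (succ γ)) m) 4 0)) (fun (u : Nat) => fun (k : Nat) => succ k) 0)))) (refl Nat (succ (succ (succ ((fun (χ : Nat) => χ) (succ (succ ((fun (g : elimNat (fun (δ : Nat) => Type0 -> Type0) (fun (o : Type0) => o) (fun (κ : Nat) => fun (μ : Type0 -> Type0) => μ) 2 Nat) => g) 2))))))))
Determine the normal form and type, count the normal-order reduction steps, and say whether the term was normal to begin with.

reduced normal form:
  refl (Eq Nat 7 7) (refl Nat 7)
type:
  Eq (Eq Nat 7 7) (refl Nat 7) (refl Nat 7)
steps to reach normal form (normal order): 24
started in normal form: no
first redex: a beta-redex


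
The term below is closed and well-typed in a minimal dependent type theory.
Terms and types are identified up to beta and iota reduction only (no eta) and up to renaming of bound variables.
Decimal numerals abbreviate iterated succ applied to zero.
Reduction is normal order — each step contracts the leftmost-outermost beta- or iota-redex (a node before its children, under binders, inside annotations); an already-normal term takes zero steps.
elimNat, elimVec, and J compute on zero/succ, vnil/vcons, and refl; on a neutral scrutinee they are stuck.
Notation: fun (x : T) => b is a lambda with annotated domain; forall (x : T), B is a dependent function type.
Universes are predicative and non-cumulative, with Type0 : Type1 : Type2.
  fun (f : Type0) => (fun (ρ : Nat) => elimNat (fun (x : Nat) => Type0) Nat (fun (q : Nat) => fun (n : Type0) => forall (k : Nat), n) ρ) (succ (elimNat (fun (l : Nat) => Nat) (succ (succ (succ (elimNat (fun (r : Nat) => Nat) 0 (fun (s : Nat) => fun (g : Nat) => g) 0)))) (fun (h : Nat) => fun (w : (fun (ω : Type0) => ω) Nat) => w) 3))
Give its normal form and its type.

normal form:
  fun (f : Type0) => forall (ρ : Nat), forall (x : Nat), forall (q : Nat), forall (n : Nat), Nat
type:
  forall (f : Type0), Type0


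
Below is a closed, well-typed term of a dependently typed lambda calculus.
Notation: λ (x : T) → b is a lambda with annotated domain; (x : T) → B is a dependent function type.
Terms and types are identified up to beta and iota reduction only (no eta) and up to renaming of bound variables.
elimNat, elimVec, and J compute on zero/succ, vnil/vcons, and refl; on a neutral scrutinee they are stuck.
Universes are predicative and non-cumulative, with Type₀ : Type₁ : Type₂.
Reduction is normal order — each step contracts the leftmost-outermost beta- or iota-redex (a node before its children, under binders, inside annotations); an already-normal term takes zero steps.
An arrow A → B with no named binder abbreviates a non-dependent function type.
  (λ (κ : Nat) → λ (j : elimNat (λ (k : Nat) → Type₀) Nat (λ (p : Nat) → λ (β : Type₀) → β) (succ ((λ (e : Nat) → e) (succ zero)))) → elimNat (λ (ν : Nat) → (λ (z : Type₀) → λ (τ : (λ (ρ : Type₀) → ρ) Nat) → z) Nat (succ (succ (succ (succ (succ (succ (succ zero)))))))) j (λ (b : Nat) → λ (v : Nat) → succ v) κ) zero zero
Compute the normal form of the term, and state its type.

resulting normal form:
  zero
inferred type:
  Nat


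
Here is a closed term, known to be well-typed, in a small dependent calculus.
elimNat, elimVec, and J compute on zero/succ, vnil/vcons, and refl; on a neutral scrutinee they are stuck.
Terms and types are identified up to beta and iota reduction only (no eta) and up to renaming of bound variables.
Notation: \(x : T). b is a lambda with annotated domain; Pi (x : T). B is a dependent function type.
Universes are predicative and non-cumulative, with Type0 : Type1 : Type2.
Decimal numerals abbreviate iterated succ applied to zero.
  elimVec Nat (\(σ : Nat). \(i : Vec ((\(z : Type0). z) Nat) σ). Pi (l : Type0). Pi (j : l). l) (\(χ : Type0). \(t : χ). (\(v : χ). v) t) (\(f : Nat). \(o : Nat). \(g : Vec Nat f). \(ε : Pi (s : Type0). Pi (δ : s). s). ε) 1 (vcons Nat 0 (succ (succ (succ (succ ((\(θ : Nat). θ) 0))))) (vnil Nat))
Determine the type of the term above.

type:
  Pi (σ : Type0). Pi (i : σ). σ


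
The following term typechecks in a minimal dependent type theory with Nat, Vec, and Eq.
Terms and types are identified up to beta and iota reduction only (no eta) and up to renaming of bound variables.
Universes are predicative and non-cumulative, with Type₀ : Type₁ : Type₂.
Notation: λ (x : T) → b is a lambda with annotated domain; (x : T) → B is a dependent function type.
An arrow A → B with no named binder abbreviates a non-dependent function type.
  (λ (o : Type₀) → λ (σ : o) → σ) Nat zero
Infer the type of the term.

inferred type:
  Nat


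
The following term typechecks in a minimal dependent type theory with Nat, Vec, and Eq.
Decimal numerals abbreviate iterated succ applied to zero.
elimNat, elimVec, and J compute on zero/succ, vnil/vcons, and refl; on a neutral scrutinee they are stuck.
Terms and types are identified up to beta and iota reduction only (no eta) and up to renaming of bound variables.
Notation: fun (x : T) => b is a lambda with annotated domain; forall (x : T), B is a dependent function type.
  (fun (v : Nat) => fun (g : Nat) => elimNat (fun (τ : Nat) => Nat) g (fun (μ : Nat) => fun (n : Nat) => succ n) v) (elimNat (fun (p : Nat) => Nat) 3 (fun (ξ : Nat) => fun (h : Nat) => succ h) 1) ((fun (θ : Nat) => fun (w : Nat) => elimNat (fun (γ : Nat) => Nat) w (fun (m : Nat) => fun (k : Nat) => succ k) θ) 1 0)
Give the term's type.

the term's type:
  Nat


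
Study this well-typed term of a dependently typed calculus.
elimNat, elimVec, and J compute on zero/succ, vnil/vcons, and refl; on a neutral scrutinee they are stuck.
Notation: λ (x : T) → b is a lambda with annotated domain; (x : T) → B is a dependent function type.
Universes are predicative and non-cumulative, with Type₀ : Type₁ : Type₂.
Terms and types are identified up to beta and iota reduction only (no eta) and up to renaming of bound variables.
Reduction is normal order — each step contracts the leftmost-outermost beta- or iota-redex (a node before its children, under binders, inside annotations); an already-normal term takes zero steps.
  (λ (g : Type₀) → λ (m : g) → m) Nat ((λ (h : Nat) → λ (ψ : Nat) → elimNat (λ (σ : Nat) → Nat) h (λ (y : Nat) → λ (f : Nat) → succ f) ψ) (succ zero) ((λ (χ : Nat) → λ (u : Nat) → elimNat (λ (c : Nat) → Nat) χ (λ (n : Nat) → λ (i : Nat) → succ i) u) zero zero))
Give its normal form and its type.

reduced normal form:
  succ zero
the term's type:
  Nat


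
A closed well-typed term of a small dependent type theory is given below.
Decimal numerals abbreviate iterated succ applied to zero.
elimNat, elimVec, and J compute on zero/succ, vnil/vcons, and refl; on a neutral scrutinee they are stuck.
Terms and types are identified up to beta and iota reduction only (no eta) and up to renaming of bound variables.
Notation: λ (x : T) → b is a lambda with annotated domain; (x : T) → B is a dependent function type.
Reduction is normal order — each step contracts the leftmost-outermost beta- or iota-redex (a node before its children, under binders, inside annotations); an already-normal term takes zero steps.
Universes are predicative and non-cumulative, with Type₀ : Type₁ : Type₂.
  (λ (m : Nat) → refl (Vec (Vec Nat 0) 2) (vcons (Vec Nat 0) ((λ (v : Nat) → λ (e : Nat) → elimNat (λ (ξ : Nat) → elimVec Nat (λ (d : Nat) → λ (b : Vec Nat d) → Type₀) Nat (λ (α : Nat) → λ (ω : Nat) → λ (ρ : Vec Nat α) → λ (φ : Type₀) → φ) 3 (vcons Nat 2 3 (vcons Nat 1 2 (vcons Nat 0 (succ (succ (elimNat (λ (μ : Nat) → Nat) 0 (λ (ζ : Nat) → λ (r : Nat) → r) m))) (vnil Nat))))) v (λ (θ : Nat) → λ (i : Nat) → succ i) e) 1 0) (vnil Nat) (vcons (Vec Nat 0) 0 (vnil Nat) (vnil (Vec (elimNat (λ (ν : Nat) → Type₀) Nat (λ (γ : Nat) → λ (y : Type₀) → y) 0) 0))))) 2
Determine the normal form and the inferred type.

resulting normal form:
  refl (Vec (Vec Nat 0) 2) (vcons (Vec Nat 0) 1 (vnil Nat) (vcons (Vec Nat 0) 0 (vnil Nat) (vnil (Vec Nat 0))))
type:
  Eq (Vec (Vec Nat 0) 2) (vcons (Vec Nat 0) 1 (vnil Nat) (vcons (Vec Nat 0) 0 (vnil Nat) (vnil (Vec Nat 0)))) (vcons (Vec Nat 0) 1 (vnil Nat) (vcons (Vec Nat 0) 0 (vnil Nat) (vnil (Vec Nat 0))))


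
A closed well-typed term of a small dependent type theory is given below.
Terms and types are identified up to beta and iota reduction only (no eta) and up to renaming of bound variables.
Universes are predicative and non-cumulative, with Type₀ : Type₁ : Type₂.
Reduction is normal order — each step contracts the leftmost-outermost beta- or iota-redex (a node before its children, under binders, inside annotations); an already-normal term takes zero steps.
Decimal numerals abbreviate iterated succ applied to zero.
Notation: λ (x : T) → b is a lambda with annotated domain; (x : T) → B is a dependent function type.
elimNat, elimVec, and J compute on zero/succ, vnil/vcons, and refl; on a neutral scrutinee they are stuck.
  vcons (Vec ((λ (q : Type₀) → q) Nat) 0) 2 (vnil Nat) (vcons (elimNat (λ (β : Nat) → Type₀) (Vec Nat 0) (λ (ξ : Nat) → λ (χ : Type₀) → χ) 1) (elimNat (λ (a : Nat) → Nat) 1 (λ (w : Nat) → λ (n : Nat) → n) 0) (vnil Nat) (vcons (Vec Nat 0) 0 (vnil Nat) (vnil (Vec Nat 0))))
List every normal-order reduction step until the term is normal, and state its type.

reduction (normal order):
  vcons (Vec ((λ (q : Type₀) → q) Nat) 0) 2 (vnil Nat) (vcons (elimNat (λ (β : Nat) → Type₀) (Vec Nat 0) (λ (ξ : Nat) → λ (χ : Type₀) → χ) 1) (elimNat (λ (a : Nat) → Nat) 1 (λ (w : Nat) → λ (n : Nat) → n) 0) (vnil Nat) (vcons (Vec Nat 0) 0 (vnil Nat) (vnil (Vec Nat 0))))
  ~> vcons (Vec Nat 0) 2 (vnil Nat) (vcons (elimNat (λ (q : Nat) → Type₀) (Vec Nat 0) (λ (β : Nat) → λ (ξ : Type₀) → ξ) 1) (elimNat (λ (χ : Nat) → Nat) 1 (λ (a : Nat) → λ (w : Nat) → w) 0) (vnil Nat) (vcons (Vec Nat 0) 0 (vnil Nat) (vnil (Vec Nat 0))))
  ~> vcons (Vec Nat 0) 2 (vnil Nat) (vcons ((λ (q : Nat) → λ (β : Type₀) → β) 0 (elimNat (λ (ξ : Nat) → Type₀) (Vec Nat 0) (λ (χ : Nat) → λ (a : Type₀) → a) 0)) (elimNat (λ (w : Nat) → Nat) 1 (λ (n : Nat) → λ (θ : Nat) → θ) 0) (vnil Nat) (vcons (Vec Nat 0) 0 (vnil Nat) (vnil (Vec Nat 0))))
  ~> vcons (Vec Nat 0) 2 (vnil Nat) (vcons ((λ (q : Type₀) → q) (elimNat (λ (β : Nat) → Type₀) (Vec Nat 0) (λ (ξ : Nat) → λ (χ : Type₀) → χ) 0)) (elimNat (λ (a : Nat) → Nat) 1 (λ (w : Nat) → λ (n : Nat) → n) 0) (vnil Nat) (vcons (Vec Nat 0) 0 (vnil Nat) (vnil (Vec Nat 0))))
  ~> vcons (Vec Nat 0) 2 (vnil Nat) (vcons (elimNat (λ (q : Nat) → Type₀) (Vec Nat 0) (λ (β : Nat) → λ (ξ : Type₀) → ξ) 0) (elimNat (λ (χ : Nat) → Nat) 1 (λ (a : Nat) → λ (w : Nat) → w) 0) (vnil Nat) (vcons (Vec Nat 0) 0 (vnil Nat) (vnil (Vec Nat 0))))
  ~> vcons (Vec Nat 0) 2 (vnil Nat) (vcons (Vec Nat 0) (elimNat (λ (q : Nat) → Nat) 1 (λ (β : Nat) → λ (ξ : Nat) → ξ) 0) (vnil Nat) (vcons (Vec Nat 0) 0 (vnil Nat) (vnil (Vec Nat 0))))
  ~> vcons (Vec Nat 0) 2 (vnil Nat) (vcons (Vec Nat 0) 1 (vnil Nat) (vcons (Vec Nat 0) 0 (vnil Nat) (vnil (Vec Nat 0))))
the term's type:
  Vec (Vec Nat 0) 3


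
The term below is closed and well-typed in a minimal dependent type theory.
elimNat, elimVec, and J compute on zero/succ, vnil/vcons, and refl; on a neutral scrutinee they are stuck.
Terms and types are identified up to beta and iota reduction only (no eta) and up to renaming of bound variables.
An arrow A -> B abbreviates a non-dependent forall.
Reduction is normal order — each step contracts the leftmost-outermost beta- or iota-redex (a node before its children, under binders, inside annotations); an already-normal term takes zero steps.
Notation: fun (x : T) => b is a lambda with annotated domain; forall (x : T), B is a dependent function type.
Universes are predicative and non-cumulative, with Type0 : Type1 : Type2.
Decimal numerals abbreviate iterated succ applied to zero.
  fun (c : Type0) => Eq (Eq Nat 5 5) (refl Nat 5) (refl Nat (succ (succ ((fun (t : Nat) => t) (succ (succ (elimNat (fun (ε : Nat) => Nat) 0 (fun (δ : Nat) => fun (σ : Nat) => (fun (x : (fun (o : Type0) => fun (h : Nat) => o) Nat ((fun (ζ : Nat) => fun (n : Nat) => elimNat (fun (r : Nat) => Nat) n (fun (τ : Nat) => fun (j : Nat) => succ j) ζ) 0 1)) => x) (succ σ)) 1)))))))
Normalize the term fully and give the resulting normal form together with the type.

normal form:
  fun (c : Type0) => Eq (Eq Nat 5 5) (refl Nat 5) (refl Nat 5)
inferred type:
  Type0 -> Type0
observation: the term reaches its normal form after 6 normal-order steps.


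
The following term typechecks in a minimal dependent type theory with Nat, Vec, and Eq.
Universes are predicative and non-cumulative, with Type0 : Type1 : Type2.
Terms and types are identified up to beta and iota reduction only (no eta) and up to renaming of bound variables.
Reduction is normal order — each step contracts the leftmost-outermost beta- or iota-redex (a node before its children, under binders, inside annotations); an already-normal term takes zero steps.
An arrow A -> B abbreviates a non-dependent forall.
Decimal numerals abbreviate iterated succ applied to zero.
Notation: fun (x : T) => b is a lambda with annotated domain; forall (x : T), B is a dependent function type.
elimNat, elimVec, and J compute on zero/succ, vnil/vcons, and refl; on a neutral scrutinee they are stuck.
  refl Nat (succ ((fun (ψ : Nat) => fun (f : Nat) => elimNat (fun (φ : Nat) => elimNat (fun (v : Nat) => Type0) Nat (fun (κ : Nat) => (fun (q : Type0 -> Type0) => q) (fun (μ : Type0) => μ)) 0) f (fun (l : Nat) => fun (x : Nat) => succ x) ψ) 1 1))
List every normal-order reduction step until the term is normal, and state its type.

reduction (normal order):
  refl Nat (succ ((fun (ψ : Nat) => fun (f : Nat) => elimNat (fun (φ : Nat) => elimNat (fun (v : Nat) => Type0) Nat (fun (κ : Nat) => (fun (q : Type0 -> Type0) => q) (fun (μ : Type0) => μ)) 0) f (fun (l : Nat) => fun (x : Nat) => succ x) ψ) 1 1))
  ~> refl Nat (succ ((fun (ψ : Nat) => elimNat (fun (f : Nat) => elimNat (fun (φ : Nat) => Type0) Nat (fun (v : Nat) => (fun (κ : Type0 -> Type0) => κ) (fun (q : Type0) => q)) 0) ψ (fun (μ : Nat) => fun (l : Nat) => succ l) 1) 1))
  ~> refl Nat (succ (elimNat (fun (ψ : Nat) => elimNat (fun (f : Nat) => Type0) Nat (fun (φ : Nat) => (fun (v : Type0 -> Type0) => v) (fun (κ : Type0) => κ)) 0) 1 (fun (q : Nat) => fun (μ : Nat) => succ μ) 1))
  ~> refl Nat (succ ((fun (ψ : Nat) => fun (f : Nat) => succ f) 0 (elimNat (fun (φ : Nat) => elimNat (fun (v : Nat) => Type0) Nat (fun (κ : Nat) => (fun (q : Type0 -> Type0) => q) (fun (μ : Type0) => μ)) 0) 1 (fun (l : Nat) => fun (x : Nat) => succ x) 0)))
  ~> refl Nat (succ ((fun (ψ : Nat) => succ ψ) (elimNat (fun (f : Nat) => elimNat (fun (φ : Nat) => Type0) Nat (fun (v : Nat) => (fun (κ : Type0 -> Type0) => κ) (fun (q : Type0) => q)) 0) 1 (fun (μ : Nat) => fun (l : Nat) => succ l) 0)))
  ~> refl Nat (succ (succ (elimNat (fun (ψ : Nat) => elimNat (fun (f : Nat) => Type0) Nat (fun (φ : Nat) => (fun (v : Type0 -> Type0) => v) (fun (κ : Type0) => κ)) 0) 1 (fun (q : Nat) => fun (μ : Nat) => succ μ) 0)))
  ~> refl Nat 3
inferred type:
  Eq Nat 3 3
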